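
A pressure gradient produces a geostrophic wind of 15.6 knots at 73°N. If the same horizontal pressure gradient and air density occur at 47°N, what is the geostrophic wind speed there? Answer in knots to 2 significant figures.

20 knots

With the same pressure gradient and density, V_g ∝ 1/f ∝ 1/sin φ.
V₂ = V₁ · sin φ₁ / sin φ₂ = 15.6 × sin 73° / sin 47°
V₂ = 15.6 × 0.9563/0.7314 = 20 knots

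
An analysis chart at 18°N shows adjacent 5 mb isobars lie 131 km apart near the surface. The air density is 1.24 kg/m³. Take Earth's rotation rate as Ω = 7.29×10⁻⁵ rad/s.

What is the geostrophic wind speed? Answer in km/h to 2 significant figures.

Coriolis parameter at 18°N:
f = 2Ω sin φ = 2 × 7.29×10⁻⁵ × sin 18° = 4.51×10⁻⁵ s⁻¹
Pressure gradient: |∂P/∂n| = 500 Pa / 131000 m = 3.82×10⁻³ Pa/m
Geostrophic balance (pressure-gradient force = Coriolis force):
V_g = (1/(fρ)) |∂P/∂n| = 3.82×10⁻³ / (4.51×10⁻⁵ × 1.24) = 68.3 m/s
Converting: 68.3 m/s × 3.6 = 250 km/h

250 km/h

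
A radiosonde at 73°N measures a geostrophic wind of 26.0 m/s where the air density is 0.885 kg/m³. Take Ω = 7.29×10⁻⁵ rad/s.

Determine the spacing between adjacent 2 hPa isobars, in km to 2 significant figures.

62 km

Coriolis parameter at 73°N:
f = 2Ω sin φ = 2 × 7.29×10⁻⁵ × sin 73° = 1.39×10⁻⁴ s⁻¹
Geostrophic balance rearranged: |∂P/∂n| = f ρ V_g
|∂P/∂n| = 1.39×10⁻⁴ × 0.885 × 26.0 = 3.21×10⁻³ Pa/m
Isobar spacing: Δn = ΔP/|∂P/∂n| = 200 Pa / 3.21×10⁻³ Pa/m = 62339 m ≈ 62 km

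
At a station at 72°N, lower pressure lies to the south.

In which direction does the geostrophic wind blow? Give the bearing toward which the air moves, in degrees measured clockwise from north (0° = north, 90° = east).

The pressure-gradient force points toward the south (bearing 180°).
Geostrophic balance: in the Northern Hemisphere the Coriolis force deflects motion to the right, so the geostrophic wind blows 90° to the right of the pressure-gradient force (low pressure on the left).
Rotating 180° by 90° clockwise gives 270° — the wind blows toward the west.

270°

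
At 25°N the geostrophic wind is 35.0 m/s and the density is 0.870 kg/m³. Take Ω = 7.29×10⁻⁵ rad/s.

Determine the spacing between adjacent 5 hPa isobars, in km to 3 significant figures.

266 km

Coriolis parameter at 25°N:
f = 2Ω sin φ = 2 × 7.29×10⁻⁵ × sin 25° = 6.16×10⁻⁵ s⁻¹
Geostrophic balance rearranged: |∂P/∂n| = f ρ V_g
|∂P/∂n| = 6.16×10⁻⁵ × 0.870 × 35.0 = 1.88×10⁻³ Pa/m
Isobar spacing: Δn = ΔP/|∂P/∂n| = 500 Pa / 1.88×10⁻³ Pa/m = 266488 m ≈ 266 km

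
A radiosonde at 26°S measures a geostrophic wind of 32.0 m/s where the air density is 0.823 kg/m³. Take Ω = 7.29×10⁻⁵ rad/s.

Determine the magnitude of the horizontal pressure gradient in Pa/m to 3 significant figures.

Coriolis parameter at 26°S:
f = 2Ω sin φ = 2 × 7.29×10⁻⁵ × sin 26° = 6.39×10⁻⁵ s⁻¹
Geostrophic balance rearranged: |∂P/∂n| = f ρ V_g
|∂P/∂n| = 6.39×10⁻⁵ × 0.823 × 32.0 = 1.68×10⁻³ Pa/m

1.68×10⁻³ Pa/m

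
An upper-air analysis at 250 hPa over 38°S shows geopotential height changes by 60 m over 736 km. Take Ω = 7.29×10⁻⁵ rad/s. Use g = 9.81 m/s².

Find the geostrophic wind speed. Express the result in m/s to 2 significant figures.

Coriolis parameter at 38°S:
f = 2Ω sin φ = 2 × 7.29×10⁻⁵ × sin 38° = 8.98×10⁻⁵ s⁻¹
Height gradient: |∂Z/∂n| = 60 m / 736000 m = 8.15×10⁻⁵
On a pressure surface, geostrophic balance gives V_g = (g/f)|∂Z/∂n|:
V_g = 9.81 × 8.15×10⁻⁵ / 8.98×10⁻⁵ = 8.91 m/s

8.9 m/s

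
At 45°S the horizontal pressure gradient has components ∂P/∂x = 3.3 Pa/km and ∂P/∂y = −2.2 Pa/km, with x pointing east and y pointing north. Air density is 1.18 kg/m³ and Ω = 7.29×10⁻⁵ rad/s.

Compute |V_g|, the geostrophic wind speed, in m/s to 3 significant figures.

Coriolis parameter at 45°S:
f = 2Ω sin φ = 2 × 7.29×10⁻⁵ × sin 45° = 1.03×10⁻⁴ s⁻¹
In the Southern Hemisphere f is negative: f = −1.03×10⁻⁴ s⁻¹.
Component geostrophic relations (x east, y north):
u_g = −(1/(fρ)) ∂P/∂y,  v_g = (1/(fρ)) ∂P/∂x
u_g = −(−2.2×10⁻³)/(−1.03×10⁻⁴ × 1.18) = −18.1 m/s;  v_g = (3.3×10⁻³)/(−1.03×10⁻⁴ × 1.18) = −27.1 m/s
|V_g| = √(u_g² + v_g²) = 32.6 m/s

32.6 m/s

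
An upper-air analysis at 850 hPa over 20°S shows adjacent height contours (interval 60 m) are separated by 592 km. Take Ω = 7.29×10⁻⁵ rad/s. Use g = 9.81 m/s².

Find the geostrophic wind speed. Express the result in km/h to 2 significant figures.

Coriolis parameter at 20°S:
f = 2Ω sin φ = 2 × 7.29×10⁻⁵ × sin 20° = 4.99×10⁻⁵ s⁻¹
Height gradient: |∂Z/∂n| = 60 m / 592000 m = 1.01×10⁻⁴
On a pressure surface, geostrophic balance gives V_g = (g/f)|∂Z/∂n|:
V_g = 9.81 × 1.01×10⁻⁴ / 4.99×10⁻⁵ = 19.9 m/s
Converting: 19.9 m/s × 3.6 = 72 km/h

72 km/h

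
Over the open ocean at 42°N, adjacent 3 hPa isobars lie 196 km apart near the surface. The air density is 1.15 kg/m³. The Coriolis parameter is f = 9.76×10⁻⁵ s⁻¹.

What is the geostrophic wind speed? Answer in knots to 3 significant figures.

26.5 knots

Pressure gradient: |∂P/∂n| = 300 Pa / 196000 m = 1.53×10⁻³ Pa/m
Geostrophic balance (pressure-gradient force = Coriolis force):
V_g = (1/(fρ)) |∂P/∂n| = 1.53×10⁻³ / (9.76×10⁻⁵ × 1.15) = 13.6 m/s
Converting: 13.6 m/s × 1.944 = 26.5 knots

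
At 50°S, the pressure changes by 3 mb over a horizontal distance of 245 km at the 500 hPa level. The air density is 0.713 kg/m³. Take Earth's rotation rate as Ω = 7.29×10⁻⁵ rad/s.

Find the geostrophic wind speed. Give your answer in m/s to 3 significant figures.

15.4 m/s

Coriolis parameter at 50°S:
f = 2Ω sin φ = 2 × 7.29×10⁻⁵ × sin 50° = 1.12×10⁻⁴ s⁻¹
Pressure gradient: |∂P/∂n| = 300 Pa / 245000 m = 1.22×10⁻³ Pa/m
Geostrophic balance (pressure-gradient force = Coriolis force):
V_g = (1/(fρ)) |∂P/∂n| = 1.22×10⁻³ / (1.12×10⁻⁴ × 0.713) = 15.4 m/s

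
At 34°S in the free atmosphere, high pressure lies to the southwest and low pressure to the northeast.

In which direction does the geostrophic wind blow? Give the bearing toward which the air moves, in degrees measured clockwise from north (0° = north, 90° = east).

The pressure-gradient force points toward the northeast (bearing 045°).
Geostrophic balance: in the Southern Hemisphere the Coriolis force deflects motion to the left, so the geostrophic wind blows 90° to the left of the pressure-gradient force (low pressure on the right).
Rotating 045° by 90° counterclockwise gives 315° — the wind blows toward the northwest.

315°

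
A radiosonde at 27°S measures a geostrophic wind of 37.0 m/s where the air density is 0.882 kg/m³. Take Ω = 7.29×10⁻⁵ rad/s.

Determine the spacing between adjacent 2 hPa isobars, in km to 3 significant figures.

92.6 km

Coriolis parameter at 27°S:
f = 2Ω sin φ = 2 × 7.29×10⁻⁵ × sin 27° = 6.62×10⁻⁵ s⁻¹
Geostrophic balance rearranged: |∂P/∂n| = f ρ V_g
|∂P/∂n| = 6.62×10⁻⁵ × 0.882 × 37.0 = 2.16×10⁻³ Pa/m
Isobar spacing: Δn = ΔP/|∂P/∂n| = 200 Pa / 2.16×10⁻³ Pa/m = 92588 m ≈ 92.6 km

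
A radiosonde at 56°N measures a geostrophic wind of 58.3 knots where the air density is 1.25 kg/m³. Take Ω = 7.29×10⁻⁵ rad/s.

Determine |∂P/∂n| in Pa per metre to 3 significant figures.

4.53×10⁻³ Pa/m

Coriolis parameter at 56°N:
f = 2Ω sin φ = 2 × 7.29×10⁻⁵ × sin 56° = 1.21×10⁻⁴ s⁻¹
Wind speed in SI: 58.3 knots = 30.0 m/s
Geostrophic balance rearranged: |∂P/∂n| = f ρ V_g
|∂P/∂n| = 1.21×10⁻⁴ × 1.25 × 30.0 = 4.53×10⁻³ Pa/m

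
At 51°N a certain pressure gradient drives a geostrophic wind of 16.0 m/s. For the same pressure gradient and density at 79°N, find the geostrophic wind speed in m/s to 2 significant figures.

13 m/s

With the same pressure gradient and density, V_g ∝ 1/f ∝ 1/sin φ.
V₂ = V₁ · sin φ₁ / sin φ₂ = 16.0 × sin 51° / sin 79°
V₂ = 16.0 × 0.7771/0.9816 = 13 m/s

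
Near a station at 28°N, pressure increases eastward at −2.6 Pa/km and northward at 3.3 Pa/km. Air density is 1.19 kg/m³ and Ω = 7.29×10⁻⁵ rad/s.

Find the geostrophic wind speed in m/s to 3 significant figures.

Coriolis parameter at 28°N:
f = 2Ω sin φ = 2 × 7.29×10⁻⁵ × sin 28° = 6.84×10⁻⁵ s⁻¹
Component geostrophic relations (x east, y north):
u_g = −(1/(fρ)) ∂P/∂y,  v_g = (1/(fρ)) ∂P/∂x
u_g = −(3.3×10⁻³)/(6.84×10⁻⁵ × 1.19) = −40.5 m/s;  v_g = (−2.6×10⁻³)/(6.84×10⁻⁵ × 1.19) = −31.9 m/s
|V_g| = √(u_g² + v_g²) = 51.6 m/s

51.6 m/s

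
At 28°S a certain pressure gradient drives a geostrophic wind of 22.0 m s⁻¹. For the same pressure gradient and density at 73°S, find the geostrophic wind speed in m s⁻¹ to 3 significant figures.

10.8 m s⁻¹

With the same pressure gradient and density, V_g ∝ 1/f ∝ 1/sin φ.
V₂ = V₁ · sin φ₁ / sin φ₂ = 22.0 × sin 28° / sin 73°
V₂ = 22.0 × 0.4695/0.9563 = 10.8 m s⁻¹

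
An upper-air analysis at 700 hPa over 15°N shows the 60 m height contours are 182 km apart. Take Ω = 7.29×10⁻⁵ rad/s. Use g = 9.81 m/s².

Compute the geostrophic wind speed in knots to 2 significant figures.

170 knots

Coriolis parameter at 15°N:
f = 2Ω sin φ = 2 × 7.29×10⁻⁵ × sin 15° = 3.77×10⁻⁵ s⁻¹
Height gradient: |∂Z/∂n| = 60 m / 182000 m = 3.30×10⁻⁴
On a pressure surface, geostrophic balance gives V_g = (g/f)|∂Z/∂n|:
V_g = 9.81 × 3.30×10⁻⁴ / 3.77×10⁻⁵ = 85.7 m/s
Converting: 85.7 m/s × 1.944 = 170 knots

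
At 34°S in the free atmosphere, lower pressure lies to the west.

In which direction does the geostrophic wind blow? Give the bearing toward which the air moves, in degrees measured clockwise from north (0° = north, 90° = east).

180°

The pressure-gradient force points toward the west (bearing 270°).
Geostrophic balance: in the Southern Hemisphere the Coriolis force deflects motion to the left, so the geostrophic wind blows 90° to the left of the pressure-gradient force (low pressure on the right).
Rotating 270° by 90° counterclockwise gives 180° — the wind blows toward the south.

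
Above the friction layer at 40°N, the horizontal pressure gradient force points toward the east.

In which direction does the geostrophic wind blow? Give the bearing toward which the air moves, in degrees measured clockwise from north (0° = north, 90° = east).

180°

The pressure-gradient force points toward the east (bearing 090°).
Geostrophic balance: in the Northern Hemisphere the Coriolis force deflects motion to the right, so the geostrophic wind blows 90° to the right of the pressure-gradient force (low pressure on the left).
Rotating 090° by 90° clockwise gives 180° — the wind blows toward the south.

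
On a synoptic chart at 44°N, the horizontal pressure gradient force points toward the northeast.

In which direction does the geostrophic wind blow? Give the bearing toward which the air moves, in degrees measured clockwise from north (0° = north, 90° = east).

The pressure-gradient force points toward the northeast (bearing 045°).
Geostrophic balance: in the Northern Hemisphere the Coriolis force deflects motion to the right, so the geostrophic wind blows 90° to the right of the pressure-gradient force (low pressure on the left).
Rotating 045° by 90° clockwise gives 135° — the wind blows toward the southeast.

135°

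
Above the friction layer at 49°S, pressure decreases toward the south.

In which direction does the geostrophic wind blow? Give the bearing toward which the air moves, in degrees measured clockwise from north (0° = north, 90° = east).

090°

The pressure-gradient force points toward the south (bearing 180°).
Geostrophic balance: in the Southern Hemisphere the Coriolis force deflects motion to the left, so the geostrophic wind blows 90° to the left of the pressure-gradient force (low pressure on the right).
Rotating 180° by 90° counterclockwise gives 090° — the wind blows toward the east.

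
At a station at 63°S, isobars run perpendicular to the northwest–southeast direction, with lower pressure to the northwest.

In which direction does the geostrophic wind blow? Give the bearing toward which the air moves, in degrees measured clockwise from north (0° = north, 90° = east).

225°

The pressure-gradient force points toward the northwest (bearing 315°).
Geostrophic balance: in the Southern Hemisphere the Coriolis force deflects motion to the left, so the geostrophic wind blows 90° to the left of the pressure-gradient force (low pressure on the right).
Rotating 315° by 90° counterclockwise gives 225° — the wind blows toward the southwest.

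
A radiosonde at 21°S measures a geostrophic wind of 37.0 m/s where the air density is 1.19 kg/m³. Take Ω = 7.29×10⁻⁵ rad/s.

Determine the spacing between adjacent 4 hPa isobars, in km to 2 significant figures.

Coriolis parameter at 21°S:
f = 2Ω sin φ = 2 × 7.29×10⁻⁵ × sin 21° = 5.23×10⁻⁵ s⁻¹
Geostrophic balance rearranged: |∂P/∂n| = f ρ V_g
|∂P/∂n| = 5.23×10⁻⁵ × 1.19 × 37.0 = 2.30×10⁻³ Pa/m
Isobar spacing: Δn = ΔP/|∂P/∂n| = 400 Pa / 2.30×10⁻³ Pa/m = 173870 m ≈ 170 km

170 km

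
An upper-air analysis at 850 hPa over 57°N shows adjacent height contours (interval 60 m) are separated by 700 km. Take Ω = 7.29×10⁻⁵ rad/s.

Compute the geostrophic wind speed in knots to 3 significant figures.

Coriolis parameter at 57°N:
f = 2Ω sin φ = 2 × 7.29×10⁻⁵ × sin 57° = 1.22×10⁻⁴ s⁻¹
Height gradient: |∂Z/∂n| = 60 m / 700000 m = 8.57×10⁻⁵
On a pressure surface, geostrophic balance gives V_g = (g/f)|∂Z/∂n|:
V_g = 9.81 × 8.57×10⁻⁵ / 1.22×10⁻⁴ = 6.88 m/s
Converting: 6.88 m/s × 1.944 = 13.4 knots

13.4 knots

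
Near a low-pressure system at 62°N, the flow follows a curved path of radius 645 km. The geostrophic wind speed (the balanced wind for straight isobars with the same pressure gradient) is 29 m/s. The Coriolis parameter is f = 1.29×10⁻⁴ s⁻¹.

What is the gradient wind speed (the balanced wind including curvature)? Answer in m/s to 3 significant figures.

22.8 m/s

Around a low, centrifugal force acts outward with Coriolis, so pressure-gradient force balances both:
(1/ρ)|∂P/∂n| = fV + V²/R  →  V² + fR·V − fR·V_g = 0
With fR = 1.29×10⁻⁴ × 645×10³ m = 83.2 m/s:
V = [−fR + √((fR)² + 4 fR V_g)]/2 = [−83.2 + √(83.2² + 4×83.2×29)]/2 = 22.8 m/s
Subgeostrophic (V < V_g = 29 m/s), as expected around a low.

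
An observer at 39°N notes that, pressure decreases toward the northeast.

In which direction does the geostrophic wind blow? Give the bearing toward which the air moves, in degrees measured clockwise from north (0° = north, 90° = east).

The pressure-gradient force points toward the northeast (bearing 045°).
Geostrophic balance: in the Northern Hemisphere the Coriolis force deflects motion to the right, so the geostrophic wind blows 90° to the right of the pressure-gradient force (low pressure on the left).
Rotating 045° by 90° clockwise gives 135° — the wind blows toward the southeast.

135°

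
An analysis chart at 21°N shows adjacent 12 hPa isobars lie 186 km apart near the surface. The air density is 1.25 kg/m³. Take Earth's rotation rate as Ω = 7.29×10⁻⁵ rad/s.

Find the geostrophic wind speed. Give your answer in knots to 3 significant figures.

Coriolis parameter at 21°N:
f = 2Ω sin φ = 2 × 7.29×10⁻⁵ × sin 21° = 5.23×10⁻⁵ s⁻¹
Pressure gradient: |∂P/∂n| = 1200 Pa / 186000 m = 6.45×10⁻³ Pa/m
Geostrophic balance (pressure-gradient force = Coriolis force):
V_g = (1/(fρ)) |∂P/∂n| = 6.45×10⁻³ / (5.23×10⁻⁵ × 1.25) = 98.8 m/s
Converting: 98.8 m/s × 1.944 = 192 knots

192 knots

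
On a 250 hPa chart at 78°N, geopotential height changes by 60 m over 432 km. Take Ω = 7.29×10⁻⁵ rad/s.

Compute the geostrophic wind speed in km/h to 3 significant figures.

Coriolis parameter at 78°N:
f = 2Ω sin φ = 2 × 7.29×10⁻⁵ × sin 78° = 1.43×10⁻⁴ s⁻¹
Height gradient: |∂Z/∂n| = 60 m / 432000 m = 1.39×10⁻⁴
On a pressure surface, geostrophic balance gives V_g = (g/f)|∂Z/∂n|:
V_g = 9.81 × 1.39×10⁻⁴ / 1.43×10⁻⁴ = 9.55 m/s
Converting: 9.55 m/s × 3.6 = 34.4 km/h

34.4 km/h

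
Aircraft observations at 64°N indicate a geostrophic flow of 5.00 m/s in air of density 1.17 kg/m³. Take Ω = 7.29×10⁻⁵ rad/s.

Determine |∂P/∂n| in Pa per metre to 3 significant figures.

Coriolis parameter at 64°N:
f = 2Ω sin φ = 2 × 7.29×10⁻⁵ × sin 64° = 1.31×10⁻⁴ s⁻¹
Geostrophic balance rearranged: |∂P/∂n| = f ρ V_g
|∂P/∂n| = 1.31×10⁻⁴ × 1.17 × 5.00 = 7.67×10⁻⁴ Pa/m

7.67×10⁻⁴ Pa/m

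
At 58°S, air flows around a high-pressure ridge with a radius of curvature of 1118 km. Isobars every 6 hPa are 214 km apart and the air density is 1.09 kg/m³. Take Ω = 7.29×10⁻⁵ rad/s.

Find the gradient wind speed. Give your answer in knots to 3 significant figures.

49.6 knots

Coriolis parameter at 58°S:
f = 2Ω sin φ = 2 × 7.29×10⁻⁵ × sin 58° = 1.24×10⁻⁴ s⁻¹
Pressure gradient: |∂P/∂n| = 600 Pa / 214000 m = 2.80×10⁻³ Pa/m
Geostrophic speed: V_g = |∂P/∂n|/(fρ) = 2.80×10⁻³/(1.24×10⁻⁴ × 1.09) = 20.8 m/s
Around a high, pressure-gradient force acts outward with centrifugal, so Coriolis balances both:
fV = (1/ρ)|∂P/∂n| + V²/R  →  V² − fR·V + fR·V_g = 0
With fR = 1.24×10⁻⁴ × 1118×10³ m = 138 m/s:
V = [fR − √((fR)² − 4 fR V_g)]/2 = [138 − √(138² − 4×138×20.8)]/2 = 25.5 m/s
Supergeostrophic (V > V_g = 20.8 m/s), as expected around a high.
Converting: 25.5 m/s × 1.944 = 49.6 knots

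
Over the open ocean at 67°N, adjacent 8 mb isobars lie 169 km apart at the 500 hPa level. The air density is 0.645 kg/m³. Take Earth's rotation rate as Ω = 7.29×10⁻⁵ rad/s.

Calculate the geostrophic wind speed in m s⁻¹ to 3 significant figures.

Coriolis parameter at 67°N:
f = 2Ω sin φ = 2 × 7.29×10⁻⁵ × sin 67° = 1.34×10⁻⁴ s⁻¹
Pressure gradient: |∂P/∂n| = 800 Pa / 169000 m = 4.73×10⁻³ Pa/m
Geostrophic balance (pressure-gradient force = Coriolis force):
V_g = (1/(fρ)) |∂P/∂n| = 4.73×10⁻³ / (1.34×10⁻⁴ × 0.645) = 54.7 m/s

54.7 m s⁻¹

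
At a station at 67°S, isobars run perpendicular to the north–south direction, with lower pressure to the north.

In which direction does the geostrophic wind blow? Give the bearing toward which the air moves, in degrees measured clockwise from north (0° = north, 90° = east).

The pressure-gradient force points toward the north (bearing 000°).
Geostrophic balance: in the Southern Hemisphere the Coriolis force deflects motion to the left, so the geostrophic wind blows 90° to the left of the pressure-gradient force (low pressure on the right).
Rotating 000° by 90° counterclockwise gives 270° — the wind blows toward the west.

270°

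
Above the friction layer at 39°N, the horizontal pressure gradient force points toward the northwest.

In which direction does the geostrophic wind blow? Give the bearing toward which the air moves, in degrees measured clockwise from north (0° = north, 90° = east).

The pressure-gradient force points toward the northwest (bearing 315°).
Geostrophic balance: in the Northern Hemisphere the Coriolis force deflects motion to the right, so the geostrophic wind blows 90° to the right of the pressure-gradient force (low pressure on the left).
Rotating 315° by 90° clockwise gives 045° — the wind blows toward the northeast.

045°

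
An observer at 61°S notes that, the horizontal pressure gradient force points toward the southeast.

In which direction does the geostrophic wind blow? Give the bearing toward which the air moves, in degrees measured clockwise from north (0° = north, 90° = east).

The pressure-gradient force points toward the southeast (bearing 135°).
Geostrophic balance: in the Southern Hemisphere the Coriolis force deflects motion to the left, so the geostrophic wind blows 90° to the left of the pressure-gradient force (low pressure on the right).
Rotating 135° by 90° counterclockwise gives 045° — the wind blows toward the northeast.

045°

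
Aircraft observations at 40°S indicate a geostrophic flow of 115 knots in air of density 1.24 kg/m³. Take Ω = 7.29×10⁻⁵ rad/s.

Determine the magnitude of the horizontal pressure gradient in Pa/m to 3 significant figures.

6.88×10⁻³ Pa/m

Coriolis parameter at 40°S:
f = 2Ω sin φ = 2 × 7.29×10⁻⁵ × sin 40° = 9.37×10⁻⁵ s⁻¹
Wind speed in SI: 115 knots = 59.2 m/s
Geostrophic balance rearranged: |∂P/∂n| = f ρ V_g
|∂P/∂n| = 9.37×10⁻⁵ × 1.24 × 59.2 = 6.88×10⁻³ Pa/m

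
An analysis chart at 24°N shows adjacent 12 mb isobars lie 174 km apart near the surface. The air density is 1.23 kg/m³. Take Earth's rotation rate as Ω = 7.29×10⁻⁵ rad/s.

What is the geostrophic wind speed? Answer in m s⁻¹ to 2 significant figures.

95 m s⁻¹

Coriolis parameter at 24°N:
f = 2Ω sin φ = 2 × 7.29×10⁻⁵ × sin 24° = 5.93×10⁻⁵ s⁻¹
Pressure gradient: |∂P/∂n| = 1200 Pa / 174000 m = 6.90×10⁻³ Pa/m
Geostrophic balance (pressure-gradient force = Coriolis force):
V_g = (1/(fρ)) |∂P/∂n| = 6.90×10⁻³ / (5.93×10⁻⁵ × 1.23) = 94.5 m/s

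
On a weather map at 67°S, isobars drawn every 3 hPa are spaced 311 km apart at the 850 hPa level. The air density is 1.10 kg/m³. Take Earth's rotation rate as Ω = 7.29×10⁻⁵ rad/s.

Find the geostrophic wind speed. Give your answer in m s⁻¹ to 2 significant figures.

Coriolis parameter at 67°S:
f = 2Ω sin φ = 2 × 7.29×10⁻⁵ × sin 67° = 1.34×10⁻⁴ s⁻¹
Pressure gradient: |∂P/∂n| = 300 Pa / 311000 m = 9.65×10⁻⁴ Pa/m
Geostrophic balance (pressure-gradient force = Coriolis force):
V_g = (1/(fρ)) |∂P/∂n| = 9.65×10⁻⁴ / (1.34×10⁻⁴ × 1.10) = 6.53 m/s

6.5 m s⁻¹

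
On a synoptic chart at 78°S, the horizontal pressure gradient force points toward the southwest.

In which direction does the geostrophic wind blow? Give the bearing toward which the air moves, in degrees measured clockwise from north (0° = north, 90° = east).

135°

The pressure-gradient force points toward the southwest (bearing 225°).
Geostrophic balance: in the Southern Hemisphere the Coriolis force deflects motion to the left, so the geostrophic wind blows 90° to the left of the pressure-gradient force (low pressure on the right).
Rotating 225° by 90° counterclockwise gives 135° — the wind blows toward the southeast.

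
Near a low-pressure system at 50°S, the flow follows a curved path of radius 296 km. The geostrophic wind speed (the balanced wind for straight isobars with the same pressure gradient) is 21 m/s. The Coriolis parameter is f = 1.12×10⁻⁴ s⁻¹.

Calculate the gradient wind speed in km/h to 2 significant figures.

Around a low, centrifugal force acts outward with Coriolis, so pressure-gradient force balances both:
(1/ρ)|∂P/∂n| = fV + V²/R  →  V² + fR·V − fR·V_g = 0
With fR = 1.12×10⁻⁴ × 296×10³ m = 33.2 m/s:
V = [−fR + √((fR)² + 4 fR V_g)]/2 = [−33.2 + √(33.2² + 4×33.2×21)]/2 = 14.6 m/s
Subgeostrophic (V < V_g = 21 m/s), as expected around a low.
Converting: 14.6 m/s × 3.6 = 53 km/h

53 km/h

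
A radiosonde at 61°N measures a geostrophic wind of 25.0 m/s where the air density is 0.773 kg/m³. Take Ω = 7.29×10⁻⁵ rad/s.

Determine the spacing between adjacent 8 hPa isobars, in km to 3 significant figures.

Coriolis parameter at 61°N:
f = 2Ω sin φ = 2 × 7.29×10⁻⁵ × sin 61° = 1.28×10⁻⁴ s⁻¹
Geostrophic balance rearranged: |∂P/∂n| = f ρ V_g
|∂P/∂n| = 1.28×10⁻⁴ × 0.773 × 25.0 = 2.46×10⁻³ Pa/m
Isobar spacing: Δn = ΔP/|∂P/∂n| = 800 Pa / 2.46×10⁻³ Pa/m = 324634 m ≈ 325 km

325 km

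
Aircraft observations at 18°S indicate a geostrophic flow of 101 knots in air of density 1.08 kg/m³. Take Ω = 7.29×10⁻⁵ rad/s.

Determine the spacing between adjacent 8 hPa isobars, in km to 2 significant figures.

Coriolis parameter at 18°S:
f = 2Ω sin φ = 2 × 7.29×10⁻⁵ × sin 18° = 4.51×10⁻⁵ s⁻¹
Wind speed in SI: 101 knots = 52.0 m/s
Geostrophic balance rearranged: |∂P/∂n| = f ρ V_g
|∂P/∂n| = 4.51×10⁻⁵ × 1.08 × 52.0 = 2.53×10⁻³ Pa/m
Isobar spacing: Δn = ΔP/|∂P/∂n| = 800 Pa / 2.53×10⁻³ Pa/m = 316422 m ≈ 320 km

320 km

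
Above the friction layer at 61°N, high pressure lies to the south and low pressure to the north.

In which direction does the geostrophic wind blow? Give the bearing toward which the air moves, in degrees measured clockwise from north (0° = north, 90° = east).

The pressure-gradient force points toward the north (bearing 000°).
Geostrophic balance: in the Northern Hemisphere the Coriolis force deflects motion to the right, so the geostrophic wind blows 90° to the right of the pressure-gradient force (low pressure on the left).
Rotating 000° by 90° clockwise gives 090° — the wind blows toward the east.

090°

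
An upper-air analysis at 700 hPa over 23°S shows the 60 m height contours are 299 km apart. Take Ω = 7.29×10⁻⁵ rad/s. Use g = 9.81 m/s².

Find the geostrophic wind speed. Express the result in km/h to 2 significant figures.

120 km/h

Coriolis parameter at 23°S:
f = 2Ω sin φ = 2 × 7.29×10⁻⁵ × sin 23° = 5.70×10⁻⁵ s⁻¹
Height gradient: |∂Z/∂n| = 60 m / 299000 m = 2.01×10⁻⁴
On a pressure surface, geostrophic balance gives V_g = (g/f)|∂Z/∂n|:
V_g = 9.81 × 2.01×10⁻⁴ / 5.70×10⁻⁵ = 34.6 m/s
Converting: 34.6 m/s × 3.6 = 120 km/h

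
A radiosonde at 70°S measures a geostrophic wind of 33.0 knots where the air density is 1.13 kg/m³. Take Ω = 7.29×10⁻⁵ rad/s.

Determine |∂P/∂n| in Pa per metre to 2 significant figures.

2.6×10⁻³ Pa/m

Coriolis parameter at 70°S:
f = 2Ω sin φ = 2 × 7.29×10⁻⁵ × sin 70° = 1.37×10⁻⁴ s⁻¹
Wind speed in SI: 33.0 knots = 17.0 m/s
Geostrophic balance rearranged: |∂P/∂n| = f ρ V_g
|∂P/∂n| = 1.37×10⁻⁴ × 1.13 × 17.0 = 2.63×10⁻³ Pa/m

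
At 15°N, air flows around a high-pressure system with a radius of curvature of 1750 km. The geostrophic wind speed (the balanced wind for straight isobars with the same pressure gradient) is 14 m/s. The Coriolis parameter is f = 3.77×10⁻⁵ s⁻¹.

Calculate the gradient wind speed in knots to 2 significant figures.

Around a high, pressure-gradient force acts outward with centrifugal, so Coriolis balances both:
fV = (1/ρ)|∂P/∂n| + V²/R  →  V² − fR·V + fR·V_g = 0
With fR = 3.77×10⁻⁵ × 1750×10³ m = 66.0 m/s:
V = [fR − √((fR)² − 4 fR V_g)]/2 = [66.0 − √(66.0² − 4×66.0×14)]/2 = 20.2 m/s
Supergeostrophic (V > V_g = 14 m/s), as expected around a high.
Converting: 20.2 m/s × 1.944 = 39 knots

39 knots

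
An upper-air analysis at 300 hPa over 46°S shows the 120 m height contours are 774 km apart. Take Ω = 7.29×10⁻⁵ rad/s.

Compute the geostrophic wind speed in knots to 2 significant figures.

28 knots

Coriolis parameter at 46°S:
f = 2Ω sin φ = 2 × 7.29×10⁻⁵ × sin 46° = 1.05×10⁻⁴ s⁻¹
Height gradient: |∂Z/∂n| = 120 m / 774000 m = 1.55×10⁻⁴
On a pressure surface, geostrophic balance gives V_g = (g/f)|∂Z/∂n|:
V_g = 9.81 × 1.55×10⁻⁴ / 1.05×10⁻⁴ = 14.5 m/s
Converting: 14.5 m/s × 1.944 = 28 knots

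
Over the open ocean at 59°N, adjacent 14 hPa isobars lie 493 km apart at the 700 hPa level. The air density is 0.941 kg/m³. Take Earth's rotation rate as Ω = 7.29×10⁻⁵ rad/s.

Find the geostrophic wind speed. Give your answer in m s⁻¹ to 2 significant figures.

24 m s⁻¹

Coriolis parameter at 59°N:
f = 2Ω sin φ = 2 × 7.29×10⁻⁵ × sin 59° = 1.25×10⁻⁴ s⁻¹
Pressure gradient: |∂P/∂n| = 1400 Pa / 493000 m = 2.84×10⁻³ Pa/m
Geostrophic balance (pressure-gradient force = Coriolis force):
V_g = (1/(fρ)) |∂P/∂n| = 2.84×10⁻³ / (1.25×10⁻⁴ × 0.941) = 24.1 m/s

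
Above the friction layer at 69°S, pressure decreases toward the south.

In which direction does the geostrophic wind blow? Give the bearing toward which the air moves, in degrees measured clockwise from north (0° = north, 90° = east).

090°

The pressure-gradient force points toward the south (bearing 180°).
Geostrophic balance: in the Southern Hemisphere the Coriolis force deflects motion to the left, so the geostrophic wind blows 90° to the left of the pressure-gradient force (low pressure on the right).
Rotating 180° by 90° counterclockwise gives 090° — the wind blows toward the east.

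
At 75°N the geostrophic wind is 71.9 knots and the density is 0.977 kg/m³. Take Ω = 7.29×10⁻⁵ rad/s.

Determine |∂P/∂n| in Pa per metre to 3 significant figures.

Coriolis parameter at 75°N:
f = 2Ω sin φ = 2 × 7.29×10⁻⁵ × sin 75° = 1.41×10⁻⁴ s⁻¹
Wind speed in SI: 71.9 knots = 37.0 m/s
Geostrophic balance rearranged: |∂P/∂n| = f ρ V_g
|∂P/∂n| = 1.41×10⁻⁴ × 0.977 × 37.0 = 5.09×10⁻³ Pa/m

5.09×10⁻³ Pa/m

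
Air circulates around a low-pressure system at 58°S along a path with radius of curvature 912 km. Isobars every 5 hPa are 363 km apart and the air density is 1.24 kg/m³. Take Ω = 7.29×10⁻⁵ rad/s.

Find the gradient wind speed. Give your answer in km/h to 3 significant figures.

Coriolis parameter at 58°S:
f = 2Ω sin φ = 2 × 7.29×10⁻⁵ × sin 58° = 1.24×10⁻⁴ s⁻¹
Pressure gradient: |∂P/∂n| = 500 Pa / 363000 m = 1.38×10⁻³ Pa/m
Geostrophic speed: V_g = |∂P/∂n|/(fρ) = 1.38×10⁻³/(1.24×10⁻⁴ × 1.24) = 8.98 m/s
Around a low, centrifugal force acts outward with Coriolis, so pressure-gradient force balances both:
(1/ρ)|∂P/∂n| = fV + V²/R  →  V² + fR·V − fR·V_g = 0
With fR = 1.24×10⁻⁴ × 912×10³ m = 113 m/s:
V = [−fR + √((fR)² + 4 fR V_g)]/2 = [−113 + √(113² + 4×113×8.98)]/2 = 8.36 m/s
Subgeostrophic (V < V_g = 8.98 m/s), as expected around a low.
Converting: 8.36 m/s × 3.6 = 30.1 km/h

30.1 km/h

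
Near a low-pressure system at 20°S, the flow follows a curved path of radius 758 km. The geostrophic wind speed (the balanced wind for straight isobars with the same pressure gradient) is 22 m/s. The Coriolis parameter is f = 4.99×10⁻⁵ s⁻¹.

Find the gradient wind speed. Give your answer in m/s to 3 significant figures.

Around a low, centrifugal force acts outward with Coriolis, so pressure-gradient force balances both:
(1/ρ)|∂P/∂n| = fV + V²/R  →  V² + fR·V − fR·V_g = 0
With fR = 4.99×10⁻⁵ × 758×10³ m = 37.8 m/s:
V = [−fR + √((fR)² + 4 fR V_g)]/2 = [−37.8 + √(37.8² + 4×37.8×22)]/2 = 15.6 m/s
Subgeostrophic (V < V_g = 22 m/s), as expected around a low.

15.6 m/s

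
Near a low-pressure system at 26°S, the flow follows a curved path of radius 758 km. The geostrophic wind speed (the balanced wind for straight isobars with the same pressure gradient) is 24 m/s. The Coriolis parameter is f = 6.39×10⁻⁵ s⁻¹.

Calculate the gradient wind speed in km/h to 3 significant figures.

63.4 km/h

Around a low, centrifugal force acts outward with Coriolis, so pressure-gradient force balances both:
(1/ρ)|∂P/∂n| = fV + V²/R  →  V² + fR·V − fR·V_g = 0
With fR = 6.39×10⁻⁵ × 758×10³ m = 48.4 m/s:
V = [−fR + √((fR)² + 4 fR V_g)]/2 = [−48.4 + √(48.4² + 4×48.4×24)]/2 = 17.6 m/s
Subgeostrophic (V < V_g = 24 m/s), as expected around a low.
Converting: 17.6 m/s × 3.6 = 63.4 km/h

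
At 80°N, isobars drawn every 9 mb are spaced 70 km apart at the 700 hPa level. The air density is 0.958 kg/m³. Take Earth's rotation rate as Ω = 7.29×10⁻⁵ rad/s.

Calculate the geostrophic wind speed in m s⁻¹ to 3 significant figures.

Coriolis parameter at 80°N:
f = 2Ω sin φ = 2 × 7.29×10⁻⁵ × sin 80° = 1.44×10⁻⁴ s⁻¹
Pressure gradient: |∂P/∂n| = 900 Pa / 70000 m = 1.29×10⁻² Pa/m
Geostrophic balance (pressure-gradient force = Coriolis force):
V_g = (1/(fρ)) |∂P/∂n| = 1.29×10⁻² / (1.44×10⁻⁴ × 0.958) = 93.5 m/s

93.5 m s⁻¹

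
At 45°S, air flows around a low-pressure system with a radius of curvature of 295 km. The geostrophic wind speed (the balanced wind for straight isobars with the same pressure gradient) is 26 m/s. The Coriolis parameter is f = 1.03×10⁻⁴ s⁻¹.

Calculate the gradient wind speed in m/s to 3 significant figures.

Around a low, centrifugal force acts outward with Coriolis, so pressure-gradient force balances both:
(1/ρ)|∂P/∂n| = fV + V²/R  →  V² + fR·V − fR·V_g = 0
With fR = 1.03×10⁻⁴ × 295×10³ m = 30.4 m/s:
V = [−fR + √((fR)² + 4 fR V_g)]/2 = [−30.4 + √(30.4² + 4×30.4×26)]/2 = 16.8 m/s
Subgeostrophic (V < V_g = 26 m/s), as expected around a low.

16.8 m/s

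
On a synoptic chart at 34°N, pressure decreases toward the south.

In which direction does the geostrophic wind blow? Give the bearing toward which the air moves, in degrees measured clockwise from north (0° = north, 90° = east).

270°

The pressure-gradient force points toward the south (bearing 180°).
Geostrophic balance: in the Northern Hemisphere the Coriolis force deflects motion to the right, so the geostrophic wind blows 90° to the right of the pressure-gradient force (low pressure on the left).
Rotating 180° by 90° clockwise gives 270° — the wind blows toward the west.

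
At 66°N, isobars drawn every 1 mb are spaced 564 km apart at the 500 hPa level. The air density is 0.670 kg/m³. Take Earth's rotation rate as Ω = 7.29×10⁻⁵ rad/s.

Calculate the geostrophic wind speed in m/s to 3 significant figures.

Coriolis parameter at 66°N:
f = 2Ω sin φ = 2 × 7.29×10⁻⁵ × sin 66° = 1.33×10⁻⁴ s⁻¹
Pressure gradient: |∂P/∂n| = 100 Pa / 564000 m = 1.77×10⁻⁴ Pa/m
Geostrophic balance (pressure-gradient force = Coriolis force):
V_g = (1/(fρ)) |∂P/∂n| = 1.77×10⁻⁴ / (1.33×10⁻⁴ × 0.670) = 1.99 m/s

1.99 m/s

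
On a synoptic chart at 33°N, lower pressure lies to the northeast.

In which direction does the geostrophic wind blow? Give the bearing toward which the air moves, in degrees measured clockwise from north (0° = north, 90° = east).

135°

The pressure-gradient force points toward the northeast (bearing 045°).
Geostrophic balance: in the Northern Hemisphere the Coriolis force deflects motion to the right, so the geostrophic wind blows 90° to the right of the pressure-gradient force (low pressure on the left).
Rotating 045° by 90° clockwise gives 135° — the wind blows toward the southeast.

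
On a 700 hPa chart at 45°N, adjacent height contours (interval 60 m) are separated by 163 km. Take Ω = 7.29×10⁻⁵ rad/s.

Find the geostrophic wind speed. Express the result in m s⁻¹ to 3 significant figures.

35.0 m s⁻¹

Coriolis parameter at 45°N:
f = 2Ω sin φ = 2 × 7.29×10⁻⁵ × sin 45° = 1.03×10⁻⁴ s⁻¹
Height gradient: |∂Z/∂n| = 60 m / 163000 m = 3.68×10⁻⁴
On a pressure surface, geostrophic balance gives V_g = (g/f)|∂Z/∂n|:
V_g = 9.81 × 3.68×10⁻⁴ / 1.03×10⁻⁴ = 35.0 m/s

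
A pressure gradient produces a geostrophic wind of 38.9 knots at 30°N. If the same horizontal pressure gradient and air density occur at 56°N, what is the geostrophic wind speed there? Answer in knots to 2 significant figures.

With the same pressure gradient and density, V_g ∝ 1/f ∝ 1/sin φ.
V₂ = V₁ · sin φ₁ / sin φ₂ = 38.9 × sin 30° / sin 56°
V₂ = 38.9 × 0.5000/0.8290 = 23 knots

23 knots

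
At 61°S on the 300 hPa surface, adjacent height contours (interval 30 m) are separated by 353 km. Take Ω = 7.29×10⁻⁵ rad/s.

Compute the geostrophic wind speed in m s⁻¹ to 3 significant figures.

Coriolis parameter at 61°S:
f = 2Ω sin φ = 2 × 7.29×10⁻⁵ × sin 61° = 1.28×10⁻⁴ s⁻¹
Height gradient: |∂Z/∂n| = 30 m / 353000 m = 8.50×10⁻⁵
On a pressure surface, geostrophic balance gives V_g = (g/f)|∂Z/∂n|:
V_g = 9.81 × 8.50×10⁻⁵ / 1.28×10⁻⁴ = 6.54 m/s

6.54 m s⁻¹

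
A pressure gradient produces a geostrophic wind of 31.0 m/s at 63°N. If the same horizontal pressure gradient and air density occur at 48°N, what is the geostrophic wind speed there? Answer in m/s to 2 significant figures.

With the same pressure gradient and density, V_g ∝ 1/f ∝ 1/sin φ.
V₂ = V₁ · sin φ₁ / sin φ₂ = 31.0 × sin 63° / sin 48°
V₂ = 31.0 × 0.8910/0.7431 = 37 m/s

37 m/s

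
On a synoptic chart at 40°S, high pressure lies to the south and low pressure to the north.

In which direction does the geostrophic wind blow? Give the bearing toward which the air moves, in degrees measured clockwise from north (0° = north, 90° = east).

270°

The pressure-gradient force points toward the north (bearing 000°).
Geostrophic balance: in the Southern Hemisphere the Coriolis force deflects motion to the left, so the geostrophic wind blows 90° to the left of the pressure-gradient force (low pressure on the right).
Rotating 000° by 90° counterclockwise gives 270° — the wind blows toward the west.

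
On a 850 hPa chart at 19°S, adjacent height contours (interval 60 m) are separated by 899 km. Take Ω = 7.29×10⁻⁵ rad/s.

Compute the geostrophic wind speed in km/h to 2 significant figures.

Coriolis parameter at 19°S:
f = 2Ω sin φ = 2 × 7.29×10⁻⁵ × sin 19° = 4.75×10⁻⁵ s⁻¹
Height gradient: |∂Z/∂n| = 60 m / 899000 m = 6.67×10⁻⁵
On a pressure surface, geostrophic balance gives V_g = (g/f)|∂Z/∂n|:
V_g = 9.81 × 6.67×10⁻⁵ / 4.75×10⁻⁵ = 13.8 m/s
Converting: 13.8 m/s × 3.6 = 50 km/h

50 km/h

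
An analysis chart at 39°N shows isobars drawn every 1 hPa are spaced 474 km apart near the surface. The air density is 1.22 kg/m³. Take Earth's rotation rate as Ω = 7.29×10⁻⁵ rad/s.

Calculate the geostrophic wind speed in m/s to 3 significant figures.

Coriolis parameter at 39°N:
f = 2Ω sin φ = 2 × 7.29×10⁻⁵ × sin 39° = 9.18×10⁻⁵ s⁻¹
Pressure gradient: |∂P/∂n| = 100 Pa / 474000 m = 2.11×10⁻⁴ Pa/m
Geostrophic balance (pressure-gradient force = Coriolis force):
V_g = (1/(fρ)) |∂P/∂n| = 2.11×10⁻⁴ / (9.18×10⁻⁵ × 1.22) = 1.88 m/s

1.88 m/s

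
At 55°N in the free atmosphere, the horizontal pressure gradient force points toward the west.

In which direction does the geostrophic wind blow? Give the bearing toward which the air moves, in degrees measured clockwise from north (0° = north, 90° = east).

000°

The pressure-gradient force points toward the west (bearing 270°).
Geostrophic balance: in the Northern Hemisphere the Coriolis force deflects motion to the right, so the geostrophic wind blows 90° to the right of the pressure-gradient force (low pressure on the left).
Rotating 270° by 90° clockwise gives 000° — the wind blows toward the north.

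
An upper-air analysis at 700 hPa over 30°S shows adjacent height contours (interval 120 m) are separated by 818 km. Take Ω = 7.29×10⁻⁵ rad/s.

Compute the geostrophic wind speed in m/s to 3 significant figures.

19.7 m/s

Coriolis parameter at 30°S:
f = 2Ω sin φ = 2 × 7.29×10⁻⁵ × sin 30° = 7.29×10⁻⁵ s⁻¹
Height gradient: |∂Z/∂n| = 120 m / 818000 m = 1.47×10⁻⁴
On a pressure surface, geostrophic balance gives V_g = (g/f)|∂Z/∂n|:
V_g = 9.81 × 1.47×10⁻⁴ / 7.29×10⁻⁵ = 19.7 m/s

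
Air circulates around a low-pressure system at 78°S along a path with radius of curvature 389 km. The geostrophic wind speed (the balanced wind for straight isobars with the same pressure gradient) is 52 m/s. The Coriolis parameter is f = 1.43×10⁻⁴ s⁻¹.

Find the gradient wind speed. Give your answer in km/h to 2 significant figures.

Around a low, centrifugal force acts outward with Coriolis, so pressure-gradient force balances both:
(1/ρ)|∂P/∂n| = fV + V²/R  →  V² + fR·V − fR·V_g = 0
With fR = 1.43×10⁻⁴ × 389×10³ m = 55.6 m/s:
V = [−fR + √((fR)² + 4 fR V_g)]/2 = [−55.6 + √(55.6² + 4×55.6×52)]/2 = 32.7 m/s
Subgeostrophic (V < V_g = 52 m/s), as expected around a low.
Converting: 32.7 m/s × 3.6 = 120 km/h

120 km/h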